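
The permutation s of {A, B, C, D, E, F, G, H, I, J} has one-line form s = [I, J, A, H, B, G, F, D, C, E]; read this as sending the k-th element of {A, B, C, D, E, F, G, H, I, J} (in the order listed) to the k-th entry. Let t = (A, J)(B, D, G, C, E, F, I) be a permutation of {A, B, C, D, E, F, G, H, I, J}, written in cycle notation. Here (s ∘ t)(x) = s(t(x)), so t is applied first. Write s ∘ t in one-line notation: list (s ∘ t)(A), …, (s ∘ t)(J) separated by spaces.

E H B F G C A D J I

Chase each element through t then s: A → J → E; B → D → H; C → E → B; D → G → F; E → F → G; F → I → C; G → C → A; H → H → D; I → B → J; J → A → I.
Collecting the images, s ∘ t = [E H B F G C A D J I].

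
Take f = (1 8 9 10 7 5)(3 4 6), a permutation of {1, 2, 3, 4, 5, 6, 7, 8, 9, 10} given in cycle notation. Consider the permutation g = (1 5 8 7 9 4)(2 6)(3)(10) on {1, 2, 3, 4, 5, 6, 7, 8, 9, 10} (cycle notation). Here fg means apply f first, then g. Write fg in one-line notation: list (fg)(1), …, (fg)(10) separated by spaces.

7 6 1 2 5 3 8 4 10 9

(fg)(x) = g(f(x)). Computing each image: g(f(1)) = g(8) = 7, g(f(2)) = g(2) = 6, g(f(3)) = g(4) = 1, g(f(4)) = g(6) = 2, g(f(5)) = g(1) = 5, g(f(6)) = g(3) = 3, g(f(7)) = g(5) = 8, g(f(8)) = g(9) = 4, g(f(9)) = g(10) = 10, g(f(10)) = g(7) = 9.
Hence fg = [7 6 1 2 5 3 8 4 10 9].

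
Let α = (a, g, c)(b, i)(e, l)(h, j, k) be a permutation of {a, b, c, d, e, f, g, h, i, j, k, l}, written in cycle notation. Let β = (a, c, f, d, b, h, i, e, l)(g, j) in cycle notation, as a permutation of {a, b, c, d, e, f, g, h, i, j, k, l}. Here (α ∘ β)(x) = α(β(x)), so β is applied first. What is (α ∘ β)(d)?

(α ∘ β)(d) = α(β(d)). β(d) = b, then α(b) = i. So (α ∘ β)(d) = i.

i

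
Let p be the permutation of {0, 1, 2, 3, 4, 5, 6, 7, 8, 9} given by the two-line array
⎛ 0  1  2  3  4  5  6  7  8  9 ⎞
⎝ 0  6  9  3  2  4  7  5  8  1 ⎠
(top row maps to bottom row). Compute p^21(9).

Tracing 9 → 1 → … returns to 9 after 7 steps, so 9 lies in a 7-cycle (1, 6, 7, 5, 4, 2, 9).
Powers repeat with period 7 on this cycle, and 21 mod 7 = 0, so p^21(9) = p^0(9).
So p^21(9) = 9.

9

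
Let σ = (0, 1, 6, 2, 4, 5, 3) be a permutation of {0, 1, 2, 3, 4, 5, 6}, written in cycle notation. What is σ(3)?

0

3 appears in (0, 1, 6, 2, 4, 5, 3); the next entry (wrapping around) is 0.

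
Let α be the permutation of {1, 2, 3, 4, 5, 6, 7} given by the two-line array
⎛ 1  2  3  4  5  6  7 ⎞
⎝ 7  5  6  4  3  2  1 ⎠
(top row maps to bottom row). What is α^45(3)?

Tracing 3 → 6 → … returns to 3 after 4 steps, so 3 lies in a 4-cycle (2 5 3 6).
On a 4-cycle, α^4 is the identity, so α^45 = α^1 there (45 ≡ 1 mod 4).
Advancing 1 step from 3: 3 → 6.

6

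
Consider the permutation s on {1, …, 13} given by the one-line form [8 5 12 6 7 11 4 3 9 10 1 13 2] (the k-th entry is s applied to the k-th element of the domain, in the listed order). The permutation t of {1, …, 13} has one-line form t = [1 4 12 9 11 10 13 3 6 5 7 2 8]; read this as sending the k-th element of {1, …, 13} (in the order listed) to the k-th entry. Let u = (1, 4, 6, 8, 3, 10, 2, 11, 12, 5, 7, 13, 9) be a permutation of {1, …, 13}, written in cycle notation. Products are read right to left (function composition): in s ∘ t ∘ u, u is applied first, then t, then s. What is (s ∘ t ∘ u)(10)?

6

(s ∘ t ∘ u)(10) = s(t(u(10))). u(10) = 2, then t(2) = 4, then s(4) = 6, so the result is 6.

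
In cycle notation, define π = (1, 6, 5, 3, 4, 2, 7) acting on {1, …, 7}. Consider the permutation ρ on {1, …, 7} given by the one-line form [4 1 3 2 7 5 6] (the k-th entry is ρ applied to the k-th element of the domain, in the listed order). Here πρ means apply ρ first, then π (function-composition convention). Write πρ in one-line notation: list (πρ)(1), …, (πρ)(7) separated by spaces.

For each element, apply ρ then π: 1 → 4 → 2; 2 → 1 → 6; 3 → 3 → 4; 4 → 2 → 7; 5 → 7 → 1; 6 → 5 → 3; 7 → 6 → 5.
So πρ in one-line form is 2 6 4 7 1 3 5.

2 6 4 7 1 3 5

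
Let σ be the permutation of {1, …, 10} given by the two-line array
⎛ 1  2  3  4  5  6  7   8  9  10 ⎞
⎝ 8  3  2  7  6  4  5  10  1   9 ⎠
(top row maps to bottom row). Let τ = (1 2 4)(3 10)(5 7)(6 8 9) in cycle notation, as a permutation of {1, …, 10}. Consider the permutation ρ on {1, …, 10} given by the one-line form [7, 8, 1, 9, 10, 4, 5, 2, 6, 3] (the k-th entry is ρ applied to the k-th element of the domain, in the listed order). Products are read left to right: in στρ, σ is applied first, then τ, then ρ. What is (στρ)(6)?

7

Chase 6: σ(6) = 4; τ(4) = 1; ρ(1) = 7. Hence (στρ)(6) = 7.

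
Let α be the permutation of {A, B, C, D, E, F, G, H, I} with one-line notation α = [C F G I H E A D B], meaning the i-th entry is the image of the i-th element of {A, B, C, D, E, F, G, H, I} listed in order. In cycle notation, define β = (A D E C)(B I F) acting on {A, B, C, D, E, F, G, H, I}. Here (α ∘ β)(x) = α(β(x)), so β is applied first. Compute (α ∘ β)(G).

A

First apply β: β(G) = G, then α(G) = A. Thus (α ∘ β)(G) = A.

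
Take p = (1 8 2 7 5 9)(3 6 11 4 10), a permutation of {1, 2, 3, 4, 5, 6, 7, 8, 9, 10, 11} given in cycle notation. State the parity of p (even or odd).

The cycle lengths are 6, 5.
A cycle of length ℓ contributes ℓ−1 transpositions, so p is a product of 5 + 4 = 9 transpositions — odd.

odd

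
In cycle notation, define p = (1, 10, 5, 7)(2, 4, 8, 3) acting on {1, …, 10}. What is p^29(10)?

10 lies in the 4-cycle (1, 10, 5, 7).
Powers repeat with period 4 on this cycle, and 29 mod 4 = 1, so p^29(10) = p^1(10).
Stepping 1 place around the cycle: 10 → 5.

5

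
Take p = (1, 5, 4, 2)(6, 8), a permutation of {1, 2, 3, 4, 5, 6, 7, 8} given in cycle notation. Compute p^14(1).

4

1 lies in the 4-cycle (1, 5, 4, 2).
On a 4-cycle, p^4 is the identity, so p^14 = p^2 there (14 ≡ 2 mod 4).
Advancing 2 steps from 1: 1 → 5 → 4.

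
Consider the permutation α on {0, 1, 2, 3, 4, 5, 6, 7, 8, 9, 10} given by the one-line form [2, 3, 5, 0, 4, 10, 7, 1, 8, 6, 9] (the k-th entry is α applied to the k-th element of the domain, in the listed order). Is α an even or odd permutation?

In disjoint-cycle form the cycle lengths are 9, 1, 1.
A cycle is odd iff its length is even; α has 0 even-length cycles, so sgn(α) = (−1)^0 and α is even.

even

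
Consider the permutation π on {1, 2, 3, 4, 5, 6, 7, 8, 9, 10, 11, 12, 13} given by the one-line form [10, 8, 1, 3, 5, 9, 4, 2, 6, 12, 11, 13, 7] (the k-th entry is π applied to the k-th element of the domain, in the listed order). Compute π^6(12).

10

Tracing 12 → 13 → … returns to 12 after 7 steps, so 12 lies in a 7-cycle (1 10 12 13 7 4 3).
Stepping 6 places around the cycle: 12 → 13 → 7 → 4 → 3 → 1 → 10.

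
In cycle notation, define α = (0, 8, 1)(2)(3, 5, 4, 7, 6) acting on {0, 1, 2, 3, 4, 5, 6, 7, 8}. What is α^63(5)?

5 lies in the 5-cycle (3, 5, 4, 7, 6).
On a 5-cycle, α^5 is the identity, so α^63 = α^3 there (63 ≡ 3 mod 5).
Advancing 3 steps from 5: 5 → 4 → 7 → 6.

6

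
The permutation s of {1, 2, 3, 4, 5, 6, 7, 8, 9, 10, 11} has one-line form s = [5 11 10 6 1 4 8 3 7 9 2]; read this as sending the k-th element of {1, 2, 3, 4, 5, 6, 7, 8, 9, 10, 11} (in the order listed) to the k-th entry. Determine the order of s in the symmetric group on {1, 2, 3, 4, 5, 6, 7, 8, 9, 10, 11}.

10

Writing s as disjoint cycles, the cycle lengths are 5, 2, 2, 2.
The order of s is the least common multiple of its cycle lengths: lcm(5, 2, 2, 2) = 10.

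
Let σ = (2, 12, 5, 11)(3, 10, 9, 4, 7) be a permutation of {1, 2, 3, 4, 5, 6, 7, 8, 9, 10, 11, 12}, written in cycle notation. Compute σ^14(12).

12 lies in the 4-cycle (2, 12, 5, 11).
On a 4-cycle, σ^4 is the identity, so σ^14 = σ^2 there (14 ≡ 2 mod 4).
Advancing 2 steps from 12: 12 → 5 → 11.

11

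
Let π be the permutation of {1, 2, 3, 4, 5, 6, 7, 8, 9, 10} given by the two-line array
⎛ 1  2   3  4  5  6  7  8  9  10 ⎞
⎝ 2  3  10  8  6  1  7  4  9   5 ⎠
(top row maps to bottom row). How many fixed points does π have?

2

The fixed points (elements with π(x) = x) are {7, 9}, so there are 2.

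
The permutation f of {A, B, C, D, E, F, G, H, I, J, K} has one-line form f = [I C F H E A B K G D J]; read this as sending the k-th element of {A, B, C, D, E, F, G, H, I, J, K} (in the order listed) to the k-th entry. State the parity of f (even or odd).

even

In disjoint-cycle form the cycle lengths are 6, 4, 1.
A cycle of length ℓ contributes ℓ−1 transpositions, so f is a product of 5 + 3 = 8 transpositions — even.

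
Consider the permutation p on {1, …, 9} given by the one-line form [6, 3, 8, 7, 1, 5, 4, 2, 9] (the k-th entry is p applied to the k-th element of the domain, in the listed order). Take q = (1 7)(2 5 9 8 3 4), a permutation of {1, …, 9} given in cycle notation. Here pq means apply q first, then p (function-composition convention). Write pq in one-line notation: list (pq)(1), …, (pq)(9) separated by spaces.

Chase each element through q then p: 1 → 7 → 4; 2 → 5 → 1; 3 → 4 → 7; 4 → 2 → 3; 5 → 9 → 9; 6 → 6 → 5; 7 → 1 → 6; 8 → 3 → 8; 9 → 8 → 2.
Collecting the images, pq = [4 1 7 3 9 5 6 8 2].

4 1 7 3 9 5 6 8 2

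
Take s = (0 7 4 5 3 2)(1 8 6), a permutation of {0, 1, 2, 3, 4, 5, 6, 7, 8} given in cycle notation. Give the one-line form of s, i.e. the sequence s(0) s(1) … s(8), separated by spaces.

Reading each image from the cycles: 0→7, 1→8, 2→0, 3→2, 4→5, 5→3, 6→1, 7→4, 8→6.
Listing these in domain order gives 7 8 0 2 5 3 1 4 6.

7 8 0 2 5 3 1 4 6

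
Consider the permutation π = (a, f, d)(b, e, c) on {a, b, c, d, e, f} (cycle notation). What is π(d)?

a

Within (a, f, d), d ↦ a.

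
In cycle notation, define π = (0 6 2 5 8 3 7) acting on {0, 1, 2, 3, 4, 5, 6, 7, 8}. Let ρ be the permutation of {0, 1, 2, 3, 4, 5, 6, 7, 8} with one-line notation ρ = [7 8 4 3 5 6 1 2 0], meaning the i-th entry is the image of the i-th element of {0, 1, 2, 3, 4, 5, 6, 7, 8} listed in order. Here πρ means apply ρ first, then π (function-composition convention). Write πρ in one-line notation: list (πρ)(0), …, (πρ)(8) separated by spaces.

0 3 4 7 8 2 1 5 6

For each element, apply ρ then π: 0 → 7 → 0; 1 → 8 → 3; 2 → 4 → 4; 3 → 3 → 7; 4 → 5 → 8; 5 → 6 → 2; 6 → 1 → 1; 7 → 2 → 5; 8 → 0 → 6.
Collecting the images, πρ = [0 3 4 7 8 2 1 5 6].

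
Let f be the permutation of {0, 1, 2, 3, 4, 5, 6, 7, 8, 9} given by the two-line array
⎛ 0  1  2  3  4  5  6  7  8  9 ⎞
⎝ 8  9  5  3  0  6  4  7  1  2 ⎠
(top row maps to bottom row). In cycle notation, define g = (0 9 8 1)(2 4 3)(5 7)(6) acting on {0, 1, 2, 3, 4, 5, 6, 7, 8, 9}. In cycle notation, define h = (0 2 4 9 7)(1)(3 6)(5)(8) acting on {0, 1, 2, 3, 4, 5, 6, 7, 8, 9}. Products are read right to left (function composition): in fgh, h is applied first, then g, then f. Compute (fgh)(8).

9

Apply the permutations in order: h(8) = 8, then g(8) = 1, then f(1) = 9. So (fgh)(8) = 9.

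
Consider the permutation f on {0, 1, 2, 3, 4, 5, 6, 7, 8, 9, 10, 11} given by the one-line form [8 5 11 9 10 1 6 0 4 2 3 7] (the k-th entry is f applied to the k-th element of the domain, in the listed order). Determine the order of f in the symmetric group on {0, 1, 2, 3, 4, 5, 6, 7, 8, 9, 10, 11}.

18

The disjoint-cycle form of f has cycle lengths 9, 2, 1.
The order of f is the least common multiple of its cycle lengths: lcm(9, 2) = 18.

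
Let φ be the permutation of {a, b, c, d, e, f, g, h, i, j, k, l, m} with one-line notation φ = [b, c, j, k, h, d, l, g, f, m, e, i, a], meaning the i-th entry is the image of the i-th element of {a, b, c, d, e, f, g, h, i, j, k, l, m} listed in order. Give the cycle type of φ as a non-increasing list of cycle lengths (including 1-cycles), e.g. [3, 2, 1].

[8, 5]

The disjoint cycles are (a b c j m)(d k e h g l i f), with lengths 8, 5 in non-increasing order.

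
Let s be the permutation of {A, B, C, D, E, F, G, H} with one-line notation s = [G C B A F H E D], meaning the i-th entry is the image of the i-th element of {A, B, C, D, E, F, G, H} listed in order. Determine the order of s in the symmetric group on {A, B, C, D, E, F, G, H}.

Writing s as disjoint cycles, the cycle lengths are 6, 2.
Since disjoint cycles commute, ord(s) = lcm(6, 2) = 6.

6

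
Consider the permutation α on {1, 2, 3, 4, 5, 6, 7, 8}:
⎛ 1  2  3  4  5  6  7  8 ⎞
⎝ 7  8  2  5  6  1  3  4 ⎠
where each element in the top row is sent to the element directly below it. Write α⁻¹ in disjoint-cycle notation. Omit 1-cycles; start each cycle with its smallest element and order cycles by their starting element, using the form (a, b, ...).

(1, 6, 5, 4, 8, 2, 3, 7)

The cycle decomposition of α is (1, 7, 3, 2, 8, 4, 5, 6).
Reversing each cycle (and rotating so the smallest element leads) gives α⁻¹ = (1, 6, 5, 4, 8, 2, 3, 7).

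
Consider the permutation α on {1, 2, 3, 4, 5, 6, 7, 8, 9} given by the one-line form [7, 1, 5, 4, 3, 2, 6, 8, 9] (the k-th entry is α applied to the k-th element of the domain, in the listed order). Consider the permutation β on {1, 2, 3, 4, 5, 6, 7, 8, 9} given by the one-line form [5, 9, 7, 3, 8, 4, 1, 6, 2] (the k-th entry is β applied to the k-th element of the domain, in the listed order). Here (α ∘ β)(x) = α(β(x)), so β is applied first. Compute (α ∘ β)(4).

β(4) = 3, then α(3) = 5; composing gives (α ∘ β)(4) = 5.

5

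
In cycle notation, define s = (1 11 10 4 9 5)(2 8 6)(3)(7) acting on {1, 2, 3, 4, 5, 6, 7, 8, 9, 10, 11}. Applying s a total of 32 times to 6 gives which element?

6 lies in the 3-cycle (2 8 6).
Since the cycle has length 3, s^32 acts on it the same as s^2 (32 mod 3 = 2).
Advancing 2 steps from 6: 6 → 2 → 8.

8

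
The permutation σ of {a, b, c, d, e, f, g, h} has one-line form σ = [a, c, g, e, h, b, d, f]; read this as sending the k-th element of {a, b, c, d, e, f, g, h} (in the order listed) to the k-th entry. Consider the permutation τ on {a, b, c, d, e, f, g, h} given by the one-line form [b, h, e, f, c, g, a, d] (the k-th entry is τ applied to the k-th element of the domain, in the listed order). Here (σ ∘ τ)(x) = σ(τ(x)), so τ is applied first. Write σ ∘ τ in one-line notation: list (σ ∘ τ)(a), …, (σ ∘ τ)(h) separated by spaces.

(σ ∘ τ)(x) = σ(τ(x)). Computing each image: σ(τ(a)) = σ(b) = c, σ(τ(b)) = σ(h) = f, σ(τ(c)) = σ(e) = h, σ(τ(d)) = σ(f) = b, σ(τ(e)) = σ(c) = g, σ(τ(f)) = σ(g) = d, σ(τ(g)) = σ(a) = a, σ(τ(h)) = σ(d) = e.
Hence σ ∘ τ = [c f h b g d a e].

c f h b g d a e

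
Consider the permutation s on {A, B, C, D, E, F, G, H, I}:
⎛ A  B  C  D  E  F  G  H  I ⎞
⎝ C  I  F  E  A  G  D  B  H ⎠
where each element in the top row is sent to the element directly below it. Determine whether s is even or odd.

odd

In disjoint-cycle form the cycle lengths are 6, 3.
A cycle is odd iff its length is even; s has 1 even-length cycle, so sgn(s) = (−1)^1 and s is odd.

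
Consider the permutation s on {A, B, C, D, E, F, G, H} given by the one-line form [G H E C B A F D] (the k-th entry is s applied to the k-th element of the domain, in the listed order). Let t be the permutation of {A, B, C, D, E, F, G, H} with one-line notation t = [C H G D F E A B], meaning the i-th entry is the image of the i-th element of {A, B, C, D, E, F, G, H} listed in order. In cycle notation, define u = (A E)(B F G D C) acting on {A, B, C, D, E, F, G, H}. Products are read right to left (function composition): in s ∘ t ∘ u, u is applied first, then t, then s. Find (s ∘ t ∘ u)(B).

B

(s ∘ t ∘ u)(B) = s(t(u(B))). u(B) = F, then t(F) = E, then s(E) = B, so the result is B.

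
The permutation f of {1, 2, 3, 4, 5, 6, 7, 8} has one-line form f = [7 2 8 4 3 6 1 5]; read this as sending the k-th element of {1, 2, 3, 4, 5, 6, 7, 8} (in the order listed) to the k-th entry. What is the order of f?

Writing f as disjoint cycles, the cycle lengths are 3, 2, 1, 1, 1.
The order is lcm(3, 2) = 6.

6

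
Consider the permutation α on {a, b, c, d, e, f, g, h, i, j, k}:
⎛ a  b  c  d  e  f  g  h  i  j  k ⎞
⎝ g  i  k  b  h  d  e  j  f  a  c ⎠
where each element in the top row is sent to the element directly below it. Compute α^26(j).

Tracing j → a → … returns to j after 5 steps, so j lies in a 5-cycle (a, g, e, h, j).
On a 5-cycle, α^5 is the identity, so α^26 = α^1 there (26 ≡ 1 mod 5).
Advancing 1 step from j: j → a.

a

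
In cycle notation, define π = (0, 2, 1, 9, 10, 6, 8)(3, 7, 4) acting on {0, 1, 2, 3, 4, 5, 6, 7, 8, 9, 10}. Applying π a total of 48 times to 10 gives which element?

10 lies in the 7-cycle (0, 2, 1, 9, 10, 6, 8).
On a 7-cycle, π^7 is the identity, so π^48 = π^6 there (48 ≡ 6 mod 7).
Stepping 6 places around the cycle: 10 → 6 → 8 → 0 → 2 → 1 → 9.

9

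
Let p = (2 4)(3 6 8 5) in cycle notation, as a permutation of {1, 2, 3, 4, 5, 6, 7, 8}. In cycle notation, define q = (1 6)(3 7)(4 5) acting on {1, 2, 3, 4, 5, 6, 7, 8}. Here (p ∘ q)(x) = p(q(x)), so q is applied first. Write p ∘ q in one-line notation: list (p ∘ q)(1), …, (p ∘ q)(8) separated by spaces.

(p ∘ q)(x) = p(q(x)). Computing each image: p(q(1)) = p(6) = 8, p(q(2)) = p(2) = 4, p(q(3)) = p(7) = 7, p(q(4)) = p(5) = 3, p(q(5)) = p(4) = 2, p(q(6)) = p(1) = 1, p(q(7)) = p(3) = 6, p(q(8)) = p(8) = 5.
Hence p ∘ q = [8 4 7 3 2 1 6 5].

8 4 7 3 2 1 6 5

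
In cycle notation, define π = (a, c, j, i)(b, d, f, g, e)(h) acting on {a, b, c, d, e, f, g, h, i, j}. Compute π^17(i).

a

i lies in the 4-cycle (a, c, j, i).
On a 4-cycle, π^4 is the identity, so π^17 = π^1 there (17 ≡ 1 mod 4).
Advancing 1 step from i: i → a.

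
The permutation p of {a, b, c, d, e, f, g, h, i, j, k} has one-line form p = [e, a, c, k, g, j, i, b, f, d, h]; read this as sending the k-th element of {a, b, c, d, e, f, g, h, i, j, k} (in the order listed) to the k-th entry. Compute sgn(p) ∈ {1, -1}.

In disjoint-cycle form the cycle lengths are 10, 1.
A cycle is odd iff its length is even; p has 1 even-length cycle, so sgn(p) = (−1)^1 and p is odd.

-1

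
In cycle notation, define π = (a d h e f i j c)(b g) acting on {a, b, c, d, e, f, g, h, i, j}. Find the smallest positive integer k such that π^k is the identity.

The disjoint cycles have lengths 8, 2.
Since disjoint cycles commute, ord(π) = lcm(8, 2) = 8.

8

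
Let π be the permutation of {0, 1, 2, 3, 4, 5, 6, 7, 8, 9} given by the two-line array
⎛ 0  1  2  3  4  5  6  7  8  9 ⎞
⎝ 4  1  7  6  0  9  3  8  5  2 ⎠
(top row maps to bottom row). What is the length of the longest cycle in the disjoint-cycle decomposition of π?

Decomposing into disjoint cycles gives (0, 4)(2, 7, 8, 5, 9)(3, 6); the longest has length 5.

5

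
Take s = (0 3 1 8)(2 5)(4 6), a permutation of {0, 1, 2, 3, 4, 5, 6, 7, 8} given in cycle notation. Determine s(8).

In the cycle (0 3 1 8), 8 is followed by 0, so s(8) = 0.

0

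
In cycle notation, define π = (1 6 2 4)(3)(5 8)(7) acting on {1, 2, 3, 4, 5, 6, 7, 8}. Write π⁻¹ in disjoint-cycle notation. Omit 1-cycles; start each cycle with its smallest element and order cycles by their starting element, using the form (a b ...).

(1 4 2 6)(5 8)

The inverse reverses each cycle.
After reversing and putting each cycle's least element first, π⁻¹ = (1 4 2 6)(5 8).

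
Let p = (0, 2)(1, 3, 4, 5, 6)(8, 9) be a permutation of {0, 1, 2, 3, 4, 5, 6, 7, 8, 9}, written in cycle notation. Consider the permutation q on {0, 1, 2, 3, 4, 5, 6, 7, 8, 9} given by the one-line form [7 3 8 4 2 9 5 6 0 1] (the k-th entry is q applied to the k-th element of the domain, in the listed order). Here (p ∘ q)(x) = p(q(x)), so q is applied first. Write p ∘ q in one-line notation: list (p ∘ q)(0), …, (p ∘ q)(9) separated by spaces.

7 4 9 5 0 8 6 1 2 3

(p ∘ q)(x) = p(q(x)). Computing each image: p(q(0)) = p(7) = 7, p(q(1)) = p(3) = 4, p(q(2)) = p(8) = 9, p(q(3)) = p(4) = 5, p(q(4)) = p(2) = 0, p(q(5)) = p(9) = 8, p(q(6)) = p(5) = 6, p(q(7)) = p(6) = 1, p(q(8)) = p(0) = 2, p(q(9)) = p(1) = 3.
Hence p ∘ q = [7 4 9 5 0 8 6 1 2 3].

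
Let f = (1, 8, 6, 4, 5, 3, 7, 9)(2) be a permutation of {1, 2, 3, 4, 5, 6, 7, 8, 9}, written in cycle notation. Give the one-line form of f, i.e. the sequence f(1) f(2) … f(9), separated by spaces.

8 2 7 5 3 4 9 6 1

Reading each image from the cycles: 1→8, 2→2, 3→7, 4→5, 5→3, 6→4, 7→9, 8→6, 9→1.
Listing these in domain order gives 8 2 7 5 3 4 9 6 1.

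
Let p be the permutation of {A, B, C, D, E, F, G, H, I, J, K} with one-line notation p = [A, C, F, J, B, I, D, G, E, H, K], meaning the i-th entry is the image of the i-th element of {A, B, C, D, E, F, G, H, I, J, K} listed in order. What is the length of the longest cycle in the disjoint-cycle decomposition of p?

5

Decomposing into disjoint cycles gives (B C F I E)(D J H G); the longest has length 5.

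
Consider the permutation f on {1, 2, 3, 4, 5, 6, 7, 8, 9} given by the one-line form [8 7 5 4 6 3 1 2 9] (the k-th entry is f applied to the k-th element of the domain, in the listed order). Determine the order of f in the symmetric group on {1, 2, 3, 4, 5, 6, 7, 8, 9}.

Writing f as disjoint cycles, the cycle lengths are 4, 3, 1, 1.
The order is lcm(4, 3) = 12.

12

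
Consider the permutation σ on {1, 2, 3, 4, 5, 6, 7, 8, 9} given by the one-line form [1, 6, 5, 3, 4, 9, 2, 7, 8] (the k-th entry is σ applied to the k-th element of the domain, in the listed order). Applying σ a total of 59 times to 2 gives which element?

Tracing 2 → 6 → … returns to 2 after 5 steps, so 2 lies in a 5-cycle (2, 6, 9, 8, 7).
On a 5-cycle, σ^5 is the identity, so σ^59 = σ^4 there (59 ≡ 4 mod 5).
Advancing 4 steps from 2: 2 → 6 → 9 → 8 → 7.

7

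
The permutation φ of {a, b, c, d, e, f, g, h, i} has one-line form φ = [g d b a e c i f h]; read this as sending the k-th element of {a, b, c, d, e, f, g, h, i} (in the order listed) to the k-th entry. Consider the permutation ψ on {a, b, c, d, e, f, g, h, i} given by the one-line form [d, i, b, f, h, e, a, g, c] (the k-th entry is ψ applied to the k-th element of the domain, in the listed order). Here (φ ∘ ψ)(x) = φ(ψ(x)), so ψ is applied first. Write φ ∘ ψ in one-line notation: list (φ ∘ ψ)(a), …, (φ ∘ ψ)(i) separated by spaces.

a h d c f e g i b

(φ ∘ ψ)(x) = φ(ψ(x)). Computing each image: φ(ψ(a)) = φ(d) = a, φ(ψ(b)) = φ(i) = h, φ(ψ(c)) = φ(b) = d, φ(ψ(d)) = φ(f) = c, φ(ψ(e)) = φ(h) = f, φ(ψ(f)) = φ(e) = e, φ(ψ(g)) = φ(a) = g, φ(ψ(h)) = φ(g) = i, φ(ψ(i)) = φ(c) = b.
Hence φ ∘ ψ = [a h d c f e g i b].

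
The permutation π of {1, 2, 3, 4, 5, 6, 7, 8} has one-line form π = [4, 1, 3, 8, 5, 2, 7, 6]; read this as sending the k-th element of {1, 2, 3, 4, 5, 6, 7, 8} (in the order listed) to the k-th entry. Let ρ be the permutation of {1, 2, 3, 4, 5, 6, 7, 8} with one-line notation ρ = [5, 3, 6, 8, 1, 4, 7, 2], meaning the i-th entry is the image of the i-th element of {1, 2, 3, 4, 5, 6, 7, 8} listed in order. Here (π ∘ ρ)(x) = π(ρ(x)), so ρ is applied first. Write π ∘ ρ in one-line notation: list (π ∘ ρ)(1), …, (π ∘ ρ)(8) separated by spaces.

For each element, apply ρ then π: 1 → 5 → 5; 2 → 3 → 3; 3 → 6 → 2; 4 → 8 → 6; 5 → 1 → 4; 6 → 4 → 8; 7 → 7 → 7; 8 → 2 → 1.
Collecting the images, π ∘ ρ = [5 3 2 6 4 8 7 1].

5 3 2 6 4 8 7 1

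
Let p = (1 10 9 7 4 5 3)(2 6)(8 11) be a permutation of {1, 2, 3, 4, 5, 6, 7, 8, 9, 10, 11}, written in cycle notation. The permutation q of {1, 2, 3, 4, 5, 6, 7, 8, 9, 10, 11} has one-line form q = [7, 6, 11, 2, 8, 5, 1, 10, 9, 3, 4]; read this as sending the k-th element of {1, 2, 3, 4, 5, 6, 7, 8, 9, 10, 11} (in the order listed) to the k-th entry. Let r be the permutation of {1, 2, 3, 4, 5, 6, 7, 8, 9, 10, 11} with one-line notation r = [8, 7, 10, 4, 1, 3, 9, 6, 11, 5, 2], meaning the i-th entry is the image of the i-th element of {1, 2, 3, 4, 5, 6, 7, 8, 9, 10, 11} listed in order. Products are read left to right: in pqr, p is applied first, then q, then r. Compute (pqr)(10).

11

Chase 10: p(10) = 9; q(9) = 9; r(9) = 11. Hence (pqr)(10) = 11.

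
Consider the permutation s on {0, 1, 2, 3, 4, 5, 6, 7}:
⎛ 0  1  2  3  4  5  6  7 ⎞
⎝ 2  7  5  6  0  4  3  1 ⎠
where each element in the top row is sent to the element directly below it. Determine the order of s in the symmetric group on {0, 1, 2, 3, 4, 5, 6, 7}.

Writing s as disjoint cycles, the cycle lengths are 4, 2, 2.
The order is lcm(4, 2, 2) = 4.

4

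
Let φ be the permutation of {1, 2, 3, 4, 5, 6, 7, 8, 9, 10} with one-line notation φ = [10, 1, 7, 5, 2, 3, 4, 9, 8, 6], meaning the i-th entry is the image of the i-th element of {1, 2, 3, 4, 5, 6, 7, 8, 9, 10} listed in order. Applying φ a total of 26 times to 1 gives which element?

Tracing 1 → 10 → … returns to 1 after 8 steps, so 1 lies in an 8-cycle (1, 10, 6, 3, 7, 4, 5, 2).
Powers repeat with period 8 on this cycle, and 26 mod 8 = 2, so φ^26(1) = φ^2(1).
Advancing 2 steps from 1: 1 → 10 → 6.

6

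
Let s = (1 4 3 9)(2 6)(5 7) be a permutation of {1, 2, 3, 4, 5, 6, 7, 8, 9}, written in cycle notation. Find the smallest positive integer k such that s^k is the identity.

The disjoint cycles have lengths 4, 2, 2, 1.
The order is lcm(4, 2, 2) = 4.

4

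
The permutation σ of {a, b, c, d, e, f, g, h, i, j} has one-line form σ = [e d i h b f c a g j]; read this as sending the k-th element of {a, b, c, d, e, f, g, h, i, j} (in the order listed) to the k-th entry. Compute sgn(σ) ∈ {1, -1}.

In disjoint-cycle form the cycle lengths are 5, 3, 1, 1.
A cycle of length ℓ contributes ℓ−1 transpositions, so σ is a product of 4 + 2 = 6 transpositions — even.

1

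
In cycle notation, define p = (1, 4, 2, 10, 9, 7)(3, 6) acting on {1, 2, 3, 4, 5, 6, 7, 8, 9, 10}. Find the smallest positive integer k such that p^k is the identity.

6

The cycle type of p is (6, 2, 1, 1).
The order is lcm(6, 2) = 6.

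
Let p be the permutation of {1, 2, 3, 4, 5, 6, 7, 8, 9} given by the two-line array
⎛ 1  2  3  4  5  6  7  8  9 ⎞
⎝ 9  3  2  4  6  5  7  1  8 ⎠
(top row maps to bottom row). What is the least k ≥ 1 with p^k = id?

6

The disjoint-cycle form of p has cycle lengths 3, 2, 2, 1, 1.
The order is lcm(3, 2, 2) = 6.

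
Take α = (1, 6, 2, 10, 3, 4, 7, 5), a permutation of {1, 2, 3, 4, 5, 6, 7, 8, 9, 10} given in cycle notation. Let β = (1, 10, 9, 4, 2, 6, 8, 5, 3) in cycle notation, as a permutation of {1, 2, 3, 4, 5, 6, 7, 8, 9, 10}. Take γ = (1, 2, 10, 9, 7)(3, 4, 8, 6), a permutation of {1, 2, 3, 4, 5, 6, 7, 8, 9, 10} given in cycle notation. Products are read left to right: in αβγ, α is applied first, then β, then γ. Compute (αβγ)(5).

9

Apply the permutations in order: α(5) = 1, then β(1) = 10, then γ(10) = 9. So (αβγ)(5) = 9.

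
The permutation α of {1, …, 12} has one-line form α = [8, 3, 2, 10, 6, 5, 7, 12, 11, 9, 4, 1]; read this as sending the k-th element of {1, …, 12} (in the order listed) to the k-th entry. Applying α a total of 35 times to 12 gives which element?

8

Tracing 12 → 1 → … returns to 12 after 3 steps, so 12 lies in a 3-cycle (1 8 12).
Since the cycle has length 3, α^35 acts on it the same as α^2 (35 mod 3 = 2).
Stepping 2 places around the cycle: 12 → 1 → 8.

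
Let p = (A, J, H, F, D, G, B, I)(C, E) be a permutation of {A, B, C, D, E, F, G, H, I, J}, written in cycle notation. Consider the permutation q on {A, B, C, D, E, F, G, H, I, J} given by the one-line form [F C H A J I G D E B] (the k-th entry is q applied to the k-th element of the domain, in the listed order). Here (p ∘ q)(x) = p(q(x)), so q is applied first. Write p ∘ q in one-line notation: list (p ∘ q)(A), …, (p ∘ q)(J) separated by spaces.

D E F J H A B G C I

(p ∘ q)(x) = p(q(x)). Computing each image: p(q(A)) = p(F) = D, p(q(B)) = p(C) = E, p(q(C)) = p(H) = F, p(q(D)) = p(A) = J, p(q(E)) = p(J) = H, p(q(F)) = p(I) = A, p(q(G)) = p(G) = B, p(q(H)) = p(D) = G, p(q(I)) = p(E) = C, p(q(J)) = p(B) = I.
Hence p ∘ q = [D E F J H A B G C I].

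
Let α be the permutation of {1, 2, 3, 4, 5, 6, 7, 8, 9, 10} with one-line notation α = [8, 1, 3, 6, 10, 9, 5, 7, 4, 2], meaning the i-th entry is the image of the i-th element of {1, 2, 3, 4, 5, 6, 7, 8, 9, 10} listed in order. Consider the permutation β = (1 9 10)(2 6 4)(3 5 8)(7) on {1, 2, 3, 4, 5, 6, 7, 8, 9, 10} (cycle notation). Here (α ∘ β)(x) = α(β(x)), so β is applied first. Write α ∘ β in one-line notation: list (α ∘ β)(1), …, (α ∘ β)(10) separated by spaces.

4 9 10 1 7 6 5 3 2 8

For each element, apply β then α: 1 → 9 → 4; 2 → 6 → 9; 3 → 5 → 10; 4 → 2 → 1; 5 → 8 → 7; 6 → 4 → 6; 7 → 7 → 5; 8 → 3 → 3; 9 → 10 → 2; 10 → 1 → 8.
Collecting the images, α ∘ β = [4 9 10 1 7 6 5 3 2 8].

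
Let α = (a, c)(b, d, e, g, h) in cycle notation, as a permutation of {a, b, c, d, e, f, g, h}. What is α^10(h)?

h lies in the 5-cycle (b, d, e, g, h).
Since the cycle has length 5, α^10 acts on it the same as α^0 (10 mod 5 = 0).
So α^10(h) = h.

h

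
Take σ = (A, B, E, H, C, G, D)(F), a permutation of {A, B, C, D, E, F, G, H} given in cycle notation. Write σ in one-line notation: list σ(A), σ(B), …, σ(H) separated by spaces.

B E G A H F D C

Image by image: A↦B, B↦E, C↦G, D↦A, E↦H, F↦F, G↦D, H↦C.
Listing these in domain order gives B E G A H F D C.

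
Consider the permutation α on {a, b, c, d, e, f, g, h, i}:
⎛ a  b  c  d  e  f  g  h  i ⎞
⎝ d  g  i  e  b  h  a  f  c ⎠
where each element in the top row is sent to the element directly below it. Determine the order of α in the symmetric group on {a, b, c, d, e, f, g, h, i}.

10

Decomposing into disjoint cycles gives cycle lengths 5, 2, 2.
The order of α is the least common multiple of its cycle lengths: lcm(5, 2, 2) = 10.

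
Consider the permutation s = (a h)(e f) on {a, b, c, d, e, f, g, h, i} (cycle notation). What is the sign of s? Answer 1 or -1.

1

The cycle lengths are 2, 2, 1, 1, 1, 1, 1.
A cycle of length ℓ contributes ℓ−1 transpositions, so s is a product of 1 + 1 = 2 transpositions — even.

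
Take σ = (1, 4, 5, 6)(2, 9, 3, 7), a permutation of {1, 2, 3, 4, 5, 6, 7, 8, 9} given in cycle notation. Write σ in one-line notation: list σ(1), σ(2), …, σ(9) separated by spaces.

Image by image: 1↦4, 2↦9, 3↦7, 4↦5, 5↦6, 6↦1, 7↦2, 8↦8, 9↦3.
So the one-line form is 4 9 7 5 6 1 2 8 3.

4 9 7 5 6 1 2 8 3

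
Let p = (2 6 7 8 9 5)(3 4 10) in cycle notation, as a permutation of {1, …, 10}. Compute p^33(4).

4

4 lies in the 3-cycle (3 4 10).
Powers repeat with period 3 on this cycle, and 33 mod 3 = 0, so p^33(4) = p^0(4).
So p^33(4) = 4.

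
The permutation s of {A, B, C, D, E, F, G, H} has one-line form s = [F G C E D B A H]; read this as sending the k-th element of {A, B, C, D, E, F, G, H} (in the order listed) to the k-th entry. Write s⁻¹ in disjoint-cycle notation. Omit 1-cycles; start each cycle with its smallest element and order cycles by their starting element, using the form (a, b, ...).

(A, G, B, F)(D, E)

The cycle decomposition of s is (A, F, B, G)(D, E).
The inverse reverses every cycle; in canonical form, s⁻¹ = (A, G, B, F)(D, E).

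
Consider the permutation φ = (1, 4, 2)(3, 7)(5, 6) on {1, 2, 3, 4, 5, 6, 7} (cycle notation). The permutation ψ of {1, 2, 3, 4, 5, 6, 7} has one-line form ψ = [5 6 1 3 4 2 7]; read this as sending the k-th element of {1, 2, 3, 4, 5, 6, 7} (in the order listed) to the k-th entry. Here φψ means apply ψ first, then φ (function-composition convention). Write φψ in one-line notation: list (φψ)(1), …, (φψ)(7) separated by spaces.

6 5 4 7 2 1 3

(φψ)(x) = φ(ψ(x)). Computing each image: φ(ψ(1)) = φ(5) = 6, φ(ψ(2)) = φ(6) = 5, φ(ψ(3)) = φ(1) = 4, φ(ψ(4)) = φ(3) = 7, φ(ψ(5)) = φ(4) = 2, φ(ψ(6)) = φ(2) = 1, φ(ψ(7)) = φ(7) = 3.
Hence φψ = [6 5 4 7 2 1 3].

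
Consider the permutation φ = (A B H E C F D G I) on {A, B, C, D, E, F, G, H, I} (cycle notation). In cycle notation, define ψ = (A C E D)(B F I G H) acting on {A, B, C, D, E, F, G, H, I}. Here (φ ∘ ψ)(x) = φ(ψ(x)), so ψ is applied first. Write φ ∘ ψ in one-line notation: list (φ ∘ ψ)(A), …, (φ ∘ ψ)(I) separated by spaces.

F D C B G A E H I

(φ ∘ ψ)(x) = φ(ψ(x)). Computing each image: φ(ψ(A)) = φ(C) = F, φ(ψ(B)) = φ(F) = D, φ(ψ(C)) = φ(E) = C, φ(ψ(D)) = φ(A) = B, φ(ψ(E)) = φ(D) = G, φ(ψ(F)) = φ(I) = A, φ(ψ(G)) = φ(H) = E, φ(ψ(H)) = φ(B) = H, φ(ψ(I)) = φ(G) = I.
Hence φ ∘ ψ = [F D C B G A E H I].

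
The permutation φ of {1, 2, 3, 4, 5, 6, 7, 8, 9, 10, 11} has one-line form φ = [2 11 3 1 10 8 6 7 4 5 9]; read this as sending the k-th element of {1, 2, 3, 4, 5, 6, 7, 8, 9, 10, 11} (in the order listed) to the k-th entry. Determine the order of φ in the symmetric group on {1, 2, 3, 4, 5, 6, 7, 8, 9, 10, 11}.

The disjoint-cycle form of φ has cycle lengths 5, 3, 2, 1.
The order is lcm(5, 3, 2) = 30.

30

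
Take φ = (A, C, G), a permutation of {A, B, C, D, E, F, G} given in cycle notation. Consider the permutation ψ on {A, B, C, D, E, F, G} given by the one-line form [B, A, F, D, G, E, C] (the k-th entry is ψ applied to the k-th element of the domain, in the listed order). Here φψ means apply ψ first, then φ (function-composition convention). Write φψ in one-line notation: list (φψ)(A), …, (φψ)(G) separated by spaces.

B C F D A E G

For each element, apply ψ then φ: A → B → B; B → A → C; C → F → F; D → D → D; E → G → A; F → E → E; G → C → G.
So φψ in one-line form is B C F D A E G.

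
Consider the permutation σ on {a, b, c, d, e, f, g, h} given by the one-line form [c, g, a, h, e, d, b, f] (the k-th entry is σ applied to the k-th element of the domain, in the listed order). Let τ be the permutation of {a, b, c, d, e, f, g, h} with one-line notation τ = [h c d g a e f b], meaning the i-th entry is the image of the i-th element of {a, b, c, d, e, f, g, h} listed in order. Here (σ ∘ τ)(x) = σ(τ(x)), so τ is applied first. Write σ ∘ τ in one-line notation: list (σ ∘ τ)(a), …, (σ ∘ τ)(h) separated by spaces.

Chase each element through τ then σ: a → h → f; b → c → a; c → d → h; d → g → b; e → a → c; f → e → e; g → f → d; h → b → g.
So σ ∘ τ in one-line form is f a h b c e d g.

f a h b c e d g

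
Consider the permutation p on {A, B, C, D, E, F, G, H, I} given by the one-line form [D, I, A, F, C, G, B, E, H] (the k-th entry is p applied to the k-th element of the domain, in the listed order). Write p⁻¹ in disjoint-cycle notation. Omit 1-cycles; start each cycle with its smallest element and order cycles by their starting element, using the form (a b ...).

(A C E H I B G F D)

The cycle decomposition of p is (A D F G B I H E C).
Reversing each cycle (and rotating so the smallest element leads) gives p⁻¹ = (A C E H I B G F D).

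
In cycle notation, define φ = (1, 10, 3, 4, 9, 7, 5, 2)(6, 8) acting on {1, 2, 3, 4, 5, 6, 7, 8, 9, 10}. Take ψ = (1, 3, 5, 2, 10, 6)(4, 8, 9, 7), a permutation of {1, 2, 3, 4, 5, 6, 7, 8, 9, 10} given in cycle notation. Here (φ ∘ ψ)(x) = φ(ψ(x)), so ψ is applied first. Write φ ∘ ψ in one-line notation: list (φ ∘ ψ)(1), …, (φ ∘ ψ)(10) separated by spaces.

(φ ∘ ψ)(x) = φ(ψ(x)). Computing each image: φ(ψ(1)) = φ(3) = 4, φ(ψ(2)) = φ(10) = 3, φ(ψ(3)) = φ(5) = 2, φ(ψ(4)) = φ(8) = 6, φ(ψ(5)) = φ(2) = 1, φ(ψ(6)) = φ(1) = 10, φ(ψ(7)) = φ(4) = 9, φ(ψ(8)) = φ(9) = 7, φ(ψ(9)) = φ(7) = 5, φ(ψ(10)) = φ(6) = 8.
Hence φ ∘ ψ = [4 3 2 6 1 10 9 7 5 8].

4 3 2 6 1 10 9 7 5 8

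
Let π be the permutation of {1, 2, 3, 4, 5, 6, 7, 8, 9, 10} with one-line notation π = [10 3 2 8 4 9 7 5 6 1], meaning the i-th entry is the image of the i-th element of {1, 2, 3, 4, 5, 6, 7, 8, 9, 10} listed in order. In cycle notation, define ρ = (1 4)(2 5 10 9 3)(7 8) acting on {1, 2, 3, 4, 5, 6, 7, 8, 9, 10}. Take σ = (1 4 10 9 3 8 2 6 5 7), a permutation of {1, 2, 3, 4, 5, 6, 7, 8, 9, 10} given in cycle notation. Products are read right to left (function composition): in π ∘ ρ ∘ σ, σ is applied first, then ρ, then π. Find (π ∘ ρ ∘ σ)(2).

9

(π ∘ ρ ∘ σ)(2) = π(ρ(σ(2))). σ(2) = 6, then ρ(6) = 6, then π(6) = 9, so the result is 9.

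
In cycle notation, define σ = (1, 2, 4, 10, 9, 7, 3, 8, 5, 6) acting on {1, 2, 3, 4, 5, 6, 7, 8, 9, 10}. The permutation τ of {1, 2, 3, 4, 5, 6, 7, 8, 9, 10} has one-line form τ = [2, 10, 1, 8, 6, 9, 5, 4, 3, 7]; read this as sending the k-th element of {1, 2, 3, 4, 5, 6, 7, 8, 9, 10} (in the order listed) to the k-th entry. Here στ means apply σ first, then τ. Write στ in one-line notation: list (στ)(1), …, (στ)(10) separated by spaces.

For each element, apply σ then τ: 1 → 2 → 10; 2 → 4 → 8; 3 → 8 → 4; 4 → 10 → 7; 5 → 6 → 9; 6 → 1 → 2; 7 → 3 → 1; 8 → 5 → 6; 9 → 7 → 5; 10 → 9 → 3.
So στ in one-line form is 10 8 4 7 9 2 1 6 5 3.

10 8 4 7 9 2 1 6 5 3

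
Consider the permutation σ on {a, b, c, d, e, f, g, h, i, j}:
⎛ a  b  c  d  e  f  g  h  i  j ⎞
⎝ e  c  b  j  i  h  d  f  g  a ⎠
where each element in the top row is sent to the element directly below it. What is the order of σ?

Writing σ as disjoint cycles, the cycle lengths are 6, 2, 2.
The order of σ is the least common multiple of its cycle lengths: lcm(6, 2, 2) = 6.

6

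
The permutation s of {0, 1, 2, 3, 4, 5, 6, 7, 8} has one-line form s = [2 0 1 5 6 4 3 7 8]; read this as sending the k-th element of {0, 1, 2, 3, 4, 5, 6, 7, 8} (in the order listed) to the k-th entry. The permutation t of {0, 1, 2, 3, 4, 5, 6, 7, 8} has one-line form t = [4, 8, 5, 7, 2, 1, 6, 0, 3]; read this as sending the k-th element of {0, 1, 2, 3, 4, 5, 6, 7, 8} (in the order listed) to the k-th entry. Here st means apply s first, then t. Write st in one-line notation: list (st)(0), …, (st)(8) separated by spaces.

5 4 8 1 6 2 7 0 3

(st)(x) = t(s(x)). Computing each image: t(s(0)) = t(2) = 5, t(s(1)) = t(0) = 4, t(s(2)) = t(1) = 8, t(s(3)) = t(5) = 1, t(s(4)) = t(6) = 6, t(s(5)) = t(4) = 2, t(s(6)) = t(3) = 7, t(s(7)) = t(7) = 0, t(s(8)) = t(8) = 3.
Hence st = [5 4 8 1 6 2 7 0 3].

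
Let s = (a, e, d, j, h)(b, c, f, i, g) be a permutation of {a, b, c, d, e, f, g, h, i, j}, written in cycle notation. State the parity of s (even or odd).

The cycle lengths are 5, 5.
A cycle is odd iff its length is even; s has 0 even-length cycles, so sgn(s) = (−1)^0 and s is even.

even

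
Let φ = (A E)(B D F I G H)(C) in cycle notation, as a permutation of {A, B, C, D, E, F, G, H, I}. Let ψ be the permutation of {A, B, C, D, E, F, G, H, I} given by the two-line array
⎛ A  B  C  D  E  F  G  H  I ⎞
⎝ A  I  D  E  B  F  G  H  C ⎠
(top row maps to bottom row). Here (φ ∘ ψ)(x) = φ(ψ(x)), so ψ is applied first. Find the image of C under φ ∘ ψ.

ψ(C) = D, then φ(D) = F; composing gives (φ ∘ ψ)(C) = F.

F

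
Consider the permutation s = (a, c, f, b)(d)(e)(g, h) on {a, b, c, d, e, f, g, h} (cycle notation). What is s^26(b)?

c

b lies in the 4-cycle (a, c, f, b).
Since the cycle has length 4, s^26 acts on it the same as s^2 (26 mod 4 = 2).
Advancing 2 steps from b: b → a → c.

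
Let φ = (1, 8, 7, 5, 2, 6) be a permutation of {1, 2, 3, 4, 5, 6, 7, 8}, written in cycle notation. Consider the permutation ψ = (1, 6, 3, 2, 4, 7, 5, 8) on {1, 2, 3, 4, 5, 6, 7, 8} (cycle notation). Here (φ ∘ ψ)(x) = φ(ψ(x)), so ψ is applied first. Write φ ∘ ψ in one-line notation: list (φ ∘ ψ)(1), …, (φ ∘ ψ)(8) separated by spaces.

For each element, apply ψ then φ: 1 → 6 → 1; 2 → 4 → 4; 3 → 2 → 6; 4 → 7 → 5; 5 → 8 → 7; 6 → 3 → 3; 7 → 5 → 2; 8 → 1 → 8.
So φ ∘ ψ in one-line form is 1 4 6 5 7 3 2 8.

1 4 6 5 7 3 2 8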